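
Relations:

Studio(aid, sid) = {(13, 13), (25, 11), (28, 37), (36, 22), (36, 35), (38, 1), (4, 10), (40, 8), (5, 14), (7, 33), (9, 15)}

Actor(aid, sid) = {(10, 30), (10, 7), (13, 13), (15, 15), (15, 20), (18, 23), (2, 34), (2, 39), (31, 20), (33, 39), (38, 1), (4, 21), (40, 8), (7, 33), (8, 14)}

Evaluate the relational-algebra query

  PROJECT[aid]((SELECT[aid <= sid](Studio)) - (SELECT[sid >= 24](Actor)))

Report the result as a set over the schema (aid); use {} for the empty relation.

Selection aid <= sid: {(13, 13), (28, 37), (4, 10), (5, 14), (7, 33), (9, 15)}
Selection sid >= 24: {(10, 30), (2, 34), (2, 39), (33, 39), (7, 33)}
Difference: {(13, 13), (28, 37), (4, 10), (5, 14), (7, 33), (9, 15)} with {(10, 30), (2, 34), (2, 39), (33, 39), (7, 33)} → {(13, 13), (28, 37), (4, 10), (5, 14), (9, 15)}
π[aid]: project onto (aid) → {13, 28, 4, 5, 9}

{13, 28, 4, 5, 9}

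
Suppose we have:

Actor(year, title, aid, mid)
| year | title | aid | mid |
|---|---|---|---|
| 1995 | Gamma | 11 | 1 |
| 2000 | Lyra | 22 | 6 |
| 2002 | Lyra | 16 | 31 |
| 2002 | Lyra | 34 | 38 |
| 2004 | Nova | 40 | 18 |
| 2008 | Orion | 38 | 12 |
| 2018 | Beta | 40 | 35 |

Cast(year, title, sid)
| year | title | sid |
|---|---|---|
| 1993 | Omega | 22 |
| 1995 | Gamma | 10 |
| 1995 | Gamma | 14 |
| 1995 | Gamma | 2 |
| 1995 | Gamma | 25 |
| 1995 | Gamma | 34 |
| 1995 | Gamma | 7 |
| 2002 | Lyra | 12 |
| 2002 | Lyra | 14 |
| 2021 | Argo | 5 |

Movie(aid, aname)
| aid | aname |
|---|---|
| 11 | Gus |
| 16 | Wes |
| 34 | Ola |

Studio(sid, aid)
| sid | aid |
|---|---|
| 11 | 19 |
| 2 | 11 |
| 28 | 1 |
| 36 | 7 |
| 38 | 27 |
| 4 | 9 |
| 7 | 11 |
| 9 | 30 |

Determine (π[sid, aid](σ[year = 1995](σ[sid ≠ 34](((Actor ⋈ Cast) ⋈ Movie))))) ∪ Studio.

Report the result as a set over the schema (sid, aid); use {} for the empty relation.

Natural join on year, title: {(1995, Gamma, 11, 1, 10), (1995, Gamma, 11, 1, 14), (1995, Gamma, 11, 1, 2), (1995, Gamma, 11, 1, 25), (1995, Gamma, 11, 1, 34), (1995, Gamma, 11, 1, 7), (2002, Lyra, 16, 31, 12), (2002, Lyra, 16, 31, 14), (2002, Lyra, 34, 38, 12), (2002, Lyra, 34, 38, 14)}
Natural join on aid: {(1995, Gamma, 11, 1, 10, Gus), (1995, Gamma, 11, 1, 14, Gus), (1995, Gamma, 11, 1, 2, Gus), (1995, Gamma, 11, 1, 25, Gus), (1995, Gamma, 11, 1, 34, Gus), (1995, Gamma, 11, 1, 7, Gus), (2002, Lyra, 16, 31, 12, Wes), (2002, Lyra, 16, 31, 14, Wes), (2002, Lyra, 34, 38, 12, Ola), (2002, Lyra, 34, 38, 14, Ola)}
Selection sid ≠ 34: {(1995, Gamma, 11, 1, 10, Gus), (1995, Gamma, 11, 1, 14, Gus), (1995, Gamma, 11, 1, 2, Gus), (1995, Gamma, 11, 1, 25, Gus), (1995, Gamma, 11, 1, 7, Gus), (2002, Lyra, 16, 31, 12, Wes), (2002, Lyra, 16, 31, 14, Wes), (2002, Lyra, 34, 38, 12, Ola), (2002, Lyra, 34, 38, 14, Ola)}
Selection year = 1995: {(1995, Gamma, 11, 1, 10, Gus), (1995, Gamma, 11, 1, 14, Gus), (1995, Gamma, 11, 1, 2, Gus), (1995, Gamma, 11, 1, 25, Gus), (1995, Gamma, 11, 1, 7, Gus)}
π_{sid, aid} gives {(10, 11), (14, 11), (2, 11), (25, 11), (7, 11)}.
Taking the union: {(10, 11), (11, 19), (14, 11), (2, 11), (25, 11), (28, 1), (36, 7), (38, 27), (4, 9), (7, 11), (9, 30)}

{(10, 11), (11, 19), (14, 11), (2, 11), (25, 11), (28, 1), (36, 7), (38, 27), (4, 9), (7, 11), (9, 30)}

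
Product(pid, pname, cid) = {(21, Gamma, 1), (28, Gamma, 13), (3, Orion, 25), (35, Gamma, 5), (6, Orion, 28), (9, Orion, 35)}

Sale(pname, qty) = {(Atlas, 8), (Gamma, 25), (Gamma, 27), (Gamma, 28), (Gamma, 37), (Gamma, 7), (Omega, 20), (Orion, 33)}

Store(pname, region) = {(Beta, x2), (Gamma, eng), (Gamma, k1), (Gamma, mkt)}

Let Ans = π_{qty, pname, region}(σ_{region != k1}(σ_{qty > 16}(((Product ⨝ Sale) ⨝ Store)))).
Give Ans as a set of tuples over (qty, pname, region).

Natural join on pname: {(21, Gamma, 1, 25), (21, Gamma, 1, 27), (21, Gamma, 1, 28), (21, Gamma, 1, 37), (21, Gamma, 1, 7), (28, Gamma, 13, 25), (28, Gamma, 13, 27), (28, Gamma, 13, 28), (28, Gamma, 13, 37), (28, Gamma, 13, 7), (3, Orion, 25, 33), (35, Gamma, 5, 25), (35, Gamma, 5, 27), (35, Gamma, 5, 28), (35, Gamma, 5, 37), (35, Gamma, 5, 7), (6, Orion, 28, 33), (9, Orion, 35, 33)}
Natural join on pname: {(21, Gamma, 1, 25, eng), (21, Gamma, 1, 25, k1), (21, Gamma, 1, 25, mkt), (21, Gamma, 1, 27, eng), (21, Gamma, 1, 27, k1), (21, Gamma, 1, 27, mkt), (21, Gamma, 1, 28, eng), (21, Gamma, 1, 28, k1), (21, Gamma, 1, 28, mkt), (21, Gamma, 1, 37, eng), (21, Gamma, 1, 37, k1), (21, Gamma, 1, 37, mkt), (21, Gamma, 1, 7, eng), (21, Gamma, 1, 7, k1), (21, Gamma, 1, 7, mkt), (28, Gamma, 13, 25, eng), (28, Gamma, 13, 25, k1), (28, Gamma, 13, 25, mkt), (28, Gamma, 13, 27, eng), (28, Gamma, 13, 27, k1), (28, Gamma, 13, 27, mkt), (28, Gamma, 13, 28, eng), (28, Gamma, 13, 28, k1), (28, Gamma, 13, 28, mkt), (28, Gamma, 13, 37, eng), (28, Gamma, 13, 37, k1), (28, Gamma, 13, 37, mkt), (28, Gamma, 13, 7, eng), (28, Gamma, 13, 7, k1), (28, Gamma, 13, 7, mkt), (35, Gamma, 5, 25, eng), (35, Gamma, 5, 25, k1), (35, Gamma, 5, 25, mkt), (35, Gamma, 5, 27, eng), (35, Gamma, 5, 27, k1), (35, Gamma, 5, 27, mkt), (35, Gamma, 5, 28, eng), (35, Gamma, 5, 28, k1), (35, Gamma, 5, 28, mkt), (35, Gamma, 5, 37, eng), (35, Gamma, 5, 37, k1), (35, Gamma, 5, 37, mkt), (35, Gamma, 5, 7, eng), (35, Gamma, 5, 7, k1), (35, Gamma, 5, 7, mkt)}
σ[qty > 16]: keep tuples satisfying qty > 16 → {(21, Gamma, 1, 25, eng), (21, Gamma, 1, 25, k1), (21, Gamma, 1, 25, mkt), (21, Gamma, 1, 27, eng), (21, Gamma, 1, 27, k1), (21, Gamma, 1, 27, mkt), (21, Gamma, 1, 28, eng), (21, Gamma, 1, 28, k1), (21, Gamma, 1, 28, mkt), (21, Gamma, 1, 37, eng), (21, Gamma, 1, 37, k1), (21, Gamma, 1, 37, mkt), (28, Gamma, 13, 25, eng), (28, Gamma, 13, 25, k1), (28, Gamma, 13, 25, mkt), (28, Gamma, 13, 27, eng), (28, Gamma, 13, 27, k1), (28, Gamma, 13, 27, mkt), (28, Gamma, 13, 28, eng), (28, Gamma, 13, 28, k1), (28, Gamma, 13, 28, mkt), (28, Gamma, 13, 37, eng), (28, Gamma, 13, 37, k1), (28, Gamma, 13, 37, mkt), (35, Gamma, 5, 25, eng), (35, Gamma, 5, 25, k1), (35, Gamma, 5, 25, mkt), (35, Gamma, 5, 27, eng), (35, Gamma, 5, 27, k1), (35, Gamma, 5, 27, mkt), (35, Gamma, 5, 28, eng), (35, Gamma, 5, 28, k1), (35, Gamma, 5, 28, mkt), (35, Gamma, 5, 37, eng), (35, Gamma, 5, 37, k1), (35, Gamma, 5, 37, mkt)}
σ[region != k1]: keep tuples satisfying region != k1 → {(21, Gamma, 1, 25, eng), (21, Gamma, 1, 25, mkt), (21, Gamma, 1, 27, eng), (21, Gamma, 1, 27, mkt), (21, Gamma, 1, 28, eng), (21, Gamma, 1, 28, mkt), (21, Gamma, 1, 37, eng), (21, Gamma, 1, 37, mkt), (28, Gamma, 13, 25, eng), (28, Gamma, 13, 25, mkt), (28, Gamma, 13, 27, eng), (28, Gamma, 13, 27, mkt), (28, Gamma, 13, 28, eng), (28, Gamma, 13, 28, mkt), (28, Gamma, 13, 37, eng), (28, Gamma, 13, 37, mkt), (35, Gamma, 5, 25, eng), (35, Gamma, 5, 25, mkt), (35, Gamma, 5, 27, eng), (35, Gamma, 5, 27, mkt), (35, Gamma, 5, 28, eng), (35, Gamma, 5, 28, mkt), (35, Gamma, 5, 37, eng), (35, Gamma, 5, 37, mkt)}
π_{qty, pname, region} gives {(25, Gamma, eng), (25, Gamma, mkt), (27, Gamma, eng), (27, Gamma, mkt), (28, Gamma, eng), (28, Gamma, mkt), (37, Gamma, eng), (37, Gamma, mkt)} (16 duplicate(s) eliminated).

{(25, Gamma, eng), (25, Gamma, mkt), (27, Gamma, eng), (27, Gamma, mkt), (28, Gamma, eng), (28, Gamma, mkt), (37, Gamma, eng), (37, Gamma, mkt)}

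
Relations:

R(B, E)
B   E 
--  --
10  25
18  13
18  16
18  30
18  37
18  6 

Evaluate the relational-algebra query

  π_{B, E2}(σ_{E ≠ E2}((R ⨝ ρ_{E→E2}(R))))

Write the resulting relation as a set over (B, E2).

ρ[E→E2]: schema becomes (B, E2); tuples unchanged.
Joining R and ρ_{E→E2}(R) on B yields {(10, 25, 25), (18, 13, 13), (18, 13, 16), (18, 13, 30), (18, 13, 37), (18, 13, 6), (18, 16, 13), (18, 16, 16), (18, 16, 30), (18, 16, 37), (18, 16, 6), (18, 30, 13), (18, 30, 16), (18, 30, 30), (18, 30, 37), (18, 30, 6), (18, 37, 13), (18, 37, 16), (18, 37, 30), (18, 37, 37), (18, 37, 6), (18, 6, 13), (18, 6, 16), (18, 6, 30), (18, 6, 37), (18, 6, 6)}.
Filtering on E ≠ E2 leaves {(18, 13, 16), (18, 13, 30), (18, 13, 37), (18, 13, 6), (18, 16, 13), (18, 16, 30), (18, 16, 37), (18, 16, 6), (18, 30, 13), (18, 30, 16), (18, 30, 37), (18, 30, 6), (18, 37, 13), (18, 37, 16), (18, 37, 30), (18, 37, 6), (18, 6, 13), (18, 6, 16), (18, 6, 30), (18, 6, 37)}.
π[B, E2]: project onto (B, E2) (15 duplicate(s) eliminated) → {(18, 13), (18, 16), (18, 30), (18, 37), (18, 6)}

{(18, 13), (18, 16), (18, 30), (18, 37), (18, 6)}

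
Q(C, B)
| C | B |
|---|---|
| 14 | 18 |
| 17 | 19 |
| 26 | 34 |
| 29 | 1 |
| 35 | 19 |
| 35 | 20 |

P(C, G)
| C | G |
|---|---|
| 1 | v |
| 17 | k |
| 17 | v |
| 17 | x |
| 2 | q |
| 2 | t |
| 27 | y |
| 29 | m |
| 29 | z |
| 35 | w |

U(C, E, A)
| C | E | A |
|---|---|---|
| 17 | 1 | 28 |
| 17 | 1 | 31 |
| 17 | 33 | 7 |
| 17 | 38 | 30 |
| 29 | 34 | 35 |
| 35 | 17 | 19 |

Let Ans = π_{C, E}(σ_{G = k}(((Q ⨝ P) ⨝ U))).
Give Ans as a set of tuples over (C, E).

Joining Q and P on C yields {(17, 19, k), (17, 19, v), (17, 19, x), (29, 1, m), (29, 1, z), (35, 19, w), (35, 20, w)}.
Joining (Q ⨝ P) and U on C yields {(17, 19, k, 1, 28), (17, 19, k, 1, 31), (17, 19, k, 33, 7), (17, 19, k, 38, 30), (17, 19, v, 1, 28), (17, 19, v, 1, 31), (17, 19, v, 33, 7), (17, 19, v, 38, 30), (17, 19, x, 1, 28), (17, 19, x, 1, 31), (17, 19, x, 33, 7), (17, 19, x, 38, 30), (29, 1, m, 34, 35), (29, 1, z, 34, 35), (35, 19, w, 17, 19), (35, 20, w, 17, 19)}.
Selection G = k: {(17, 19, k, 1, 28), (17, 19, k, 1, 31), (17, 19, k, 33, 7), (17, 19, k, 38, 30)}
π[C, E]: project onto (C, E) (1 duplicate(s) eliminated) → {(17, 1), (17, 33), (17, 38)}

{(17, 1), (17, 33), (17, 38)}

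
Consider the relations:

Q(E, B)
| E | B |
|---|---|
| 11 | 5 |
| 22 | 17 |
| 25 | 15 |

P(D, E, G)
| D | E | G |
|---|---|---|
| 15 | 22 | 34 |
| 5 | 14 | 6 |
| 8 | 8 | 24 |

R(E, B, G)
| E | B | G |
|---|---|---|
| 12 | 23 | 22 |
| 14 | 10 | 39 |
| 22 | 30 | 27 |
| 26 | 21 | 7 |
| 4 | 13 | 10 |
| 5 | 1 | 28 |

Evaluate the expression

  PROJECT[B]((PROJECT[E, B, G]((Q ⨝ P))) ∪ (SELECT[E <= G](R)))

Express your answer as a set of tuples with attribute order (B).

{1, 10, 13, 17, 23, 30}

Joining Q and P on E yields {(22, 17, 15, 34)}.
Projecting to E, B, G: {(22, 17, 34)}
Filtering on E <= G leaves {(12, 23, 22), (14, 10, 39), (22, 30, 27), (4, 13, 10), (5, 1, 28)}.
Taking the union: {(12, 23, 22), (14, 10, 39), (22, 17, 34), (22, 30, 27), (4, 13, 10), (5, 1, 28)}
Projecting to B: {1, 10, 13, 17, 23, 30}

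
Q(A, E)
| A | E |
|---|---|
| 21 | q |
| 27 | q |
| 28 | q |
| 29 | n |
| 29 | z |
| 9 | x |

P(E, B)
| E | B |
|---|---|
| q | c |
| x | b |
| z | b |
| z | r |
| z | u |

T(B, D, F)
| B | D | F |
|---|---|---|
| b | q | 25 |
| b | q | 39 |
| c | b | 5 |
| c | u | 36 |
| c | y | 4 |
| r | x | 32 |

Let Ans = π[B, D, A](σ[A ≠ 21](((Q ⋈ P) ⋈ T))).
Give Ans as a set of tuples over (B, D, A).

Natural join on E: {(21, q, c), (27, q, c), (28, q, c), (29, z, b), (29, z, r), (29, z, u), (9, x, b)}
Natural join on B: {(21, q, c, b, 5), (21, q, c, u, 36), (21, q, c, y, 4), (27, q, c, b, 5), (27, q, c, u, 36), (27, q, c, y, 4), (28, q, c, b, 5), (28, q, c, u, 36), (28, q, c, y, 4), (29, z, b, q, 25), (29, z, b, q, 39), (29, z, r, x, 32), (9, x, b, q, 25), (9, x, b, q, 39)}
σ[A ≠ 21]: keep tuples satisfying A ≠ 21 → {(27, q, c, b, 5), (27, q, c, u, 36), (27, q, c, y, 4), (28, q, c, b, 5), (28, q, c, u, 36), (28, q, c, y, 4), (29, z, b, q, 25), (29, z, b, q, 39), (29, z, r, x, 32), (9, x, b, q, 25), (9, x, b, q, 39)}
π_{B, D, A} gives {(b, q, 29), (b, q, 9), (c, b, 27), (c, b, 28), (c, u, 27), (c, u, 28), (c, y, 27), (c, y, 28), (r, x, 29)} (2 duplicate(s) eliminated).

{(b, q, 29), (b, q, 9), (c, b, 27), (c, b, 28), (c, u, 27), (c, u, 28), (c, y, 27), (c, y, 28), (r, x, 29)}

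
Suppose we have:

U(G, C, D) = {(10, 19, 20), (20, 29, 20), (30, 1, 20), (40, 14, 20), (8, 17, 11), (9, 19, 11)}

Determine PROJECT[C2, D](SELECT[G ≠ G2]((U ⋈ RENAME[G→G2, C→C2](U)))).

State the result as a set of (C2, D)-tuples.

ρ[G→G2, C→C2]: schema becomes (G2, C2, D); tuples unchanged.
Joining U and RENAME[G→G2, C→C2](U) on D yields {(10, 19, 20, 10, 19), (10, 19, 20, 20, 29), (10, 19, 20, 30, 1), (10, 19, 20, 40, 14), (20, 29, 20, 10, 19), (20, 29, 20, 20, 29), (20, 29, 20, 30, 1), (20, 29, 20, 40, 14), (30, 1, 20, 10, 19), (30, 1, 20, 20, 29), (30, 1, 20, 30, 1), (30, 1, 20, 40, 14), (40, 14, 20, 10, 19), (40, 14, 20, 20, 29), (40, 14, 20, 30, 1), (40, 14, 20, 40, 14), (8, 17, 11, 8, 17), (8, 17, 11, 9, 19), (9, 19, 11, 8, 17), (9, 19, 11, 9, 19)}.
Selection G ≠ G2: {(10, 19, 20, 20, 29), (10, 19, 20, 30, 1), (10, 19, 20, 40, 14), (20, 29, 20, 10, 19), (20, 29, 20, 30, 1), (20, 29, 20, 40, 14), (30, 1, 20, 10, 19), (30, 1, 20, 20, 29), (30, 1, 20, 40, 14), (40, 14, 20, 10, 19), (40, 14, 20, 20, 29), (40, 14, 20, 30, 1), (8, 17, 11, 9, 19), (9, 19, 11, 8, 17)}
π[C2, D]: project onto (C2, D) (8 duplicate(s) eliminated) → {(1, 20), (14, 20), (17, 11), (19, 11), (19, 20), (29, 20)}

{(1, 20), (14, 20), (17, 11), (19, 11), (19, 20), (29, 20)}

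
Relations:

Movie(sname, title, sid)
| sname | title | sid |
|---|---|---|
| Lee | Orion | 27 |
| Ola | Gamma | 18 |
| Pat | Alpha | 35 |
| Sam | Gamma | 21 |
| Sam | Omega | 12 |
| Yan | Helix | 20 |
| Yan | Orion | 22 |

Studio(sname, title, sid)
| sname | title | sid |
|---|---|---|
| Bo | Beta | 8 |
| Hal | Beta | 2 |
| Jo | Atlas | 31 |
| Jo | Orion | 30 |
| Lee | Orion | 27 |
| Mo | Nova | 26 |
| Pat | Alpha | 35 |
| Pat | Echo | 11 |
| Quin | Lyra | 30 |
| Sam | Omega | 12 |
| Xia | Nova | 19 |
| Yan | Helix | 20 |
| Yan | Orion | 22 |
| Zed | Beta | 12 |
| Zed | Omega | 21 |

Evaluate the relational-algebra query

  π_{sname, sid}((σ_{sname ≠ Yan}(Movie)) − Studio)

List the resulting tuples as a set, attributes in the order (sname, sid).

Filtering on sname ≠ Yan leaves {(Lee, Orion, 27), (Ola, Gamma, 18), (Pat, Alpha, 35), (Sam, Gamma, 21), (Sam, Omega, 12)}.
Set difference of the two operands is {(Ola, Gamma, 18), (Sam, Gamma, 21)}.
π[sname, sid]: project onto (sname, sid) → {(Ola, 18), (Sam, 21)}

{(Ola, 18), (Sam, 21)}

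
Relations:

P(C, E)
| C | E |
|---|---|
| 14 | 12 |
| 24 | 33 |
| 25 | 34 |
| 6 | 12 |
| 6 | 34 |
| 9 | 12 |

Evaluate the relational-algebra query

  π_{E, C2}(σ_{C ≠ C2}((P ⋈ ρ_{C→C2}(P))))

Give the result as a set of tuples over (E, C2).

ρ[C→C2]: schema becomes (C2, E); tuples unchanged.
Natural join on E: {(14, 12, 14), (14, 12, 6), (14, 12, 9), (24, 33, 24), (25, 34, 25), (25, 34, 6), (6, 12, 14), (6, 12, 6), (6, 12, 9), (6, 34, 25), (6, 34, 6), (9, 12, 14), (9, 12, 6), (9, 12, 9)}
Selection C ≠ C2: {(14, 12, 6), (14, 12, 9), (25, 34, 6), (6, 12, 14), (6, 12, 9), (6, 34, 25), (9, 12, 14), (9, 12, 6)}
π[E, C2]: project onto (E, C2) (3 duplicate(s) eliminated) → {(12, 14), (12, 6), (12, 9), (34, 25), (34, 6)}

{(12, 14), (12, 6), (12, 9), (34, 25), (34, 6)}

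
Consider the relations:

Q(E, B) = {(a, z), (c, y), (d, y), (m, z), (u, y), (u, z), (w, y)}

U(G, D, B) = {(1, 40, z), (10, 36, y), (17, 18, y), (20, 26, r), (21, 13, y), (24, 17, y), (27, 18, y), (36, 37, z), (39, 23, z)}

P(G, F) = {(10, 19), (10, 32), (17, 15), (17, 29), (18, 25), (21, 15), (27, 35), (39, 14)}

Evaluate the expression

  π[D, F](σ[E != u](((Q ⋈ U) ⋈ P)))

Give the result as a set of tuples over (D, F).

{(13, 15), (18, 15), (18, 29), (18, 35), (23, 14), (36, 19), (36, 32)}

Q ⋈ U (natural join on B): {(a, z, 1, 40), (a, z, 36, 37), (a, z, 39, 23), (c, y, 10, 36), (c, y, 17, 18), (c, y, 21, 13), (c, y, 24, 17), (c, y, 27, 18), (d, y, 10, 36), (d, y, 17, 18), (d, y, 21, 13), (d, y, 24, 17), (d, y, 27, 18), (m, z, 1, 40), (m, z, 36, 37), (m, z, 39, 23), (u, y, 10, 36), (u, y, 17, 18), (u, y, 21, 13), (u, y, 24, 17), (u, y, 27, 18), (u, z, 1, 40), (u, z, 36, 37), (u, z, 39, 23), (w, y, 10, 36), (w, y, 17, 18), (w, y, 21, 13), (w, y, 24, 17), (w, y, 27, 18)}
(Q ⋈ U) ⋈ P (natural join on G): {(a, z, 39, 23, 14), (c, y, 10, 36, 19), (c, y, 10, 36, 32), (c, y, 17, 18, 15), (c, y, 17, 18, 29), (c, y, 21, 13, 15), (c, y, 27, 18, 35), (d, y, 10, 36, 19), (d, y, 10, 36, 32), (d, y, 17, 18, 15), (d, y, 17, 18, 29), (d, y, 21, 13, 15), (d, y, 27, 18, 35), (m, z, 39, 23, 14), (u, y, 10, 36, 19), (u, y, 10, 36, 32), (u, y, 17, 18, 15), (u, y, 17, 18, 29), (u, y, 21, 13, 15), (u, y, 27, 18, 35), (u, z, 39, 23, 14), (w, y, 10, 36, 19), (w, y, 10, 36, 32), (w, y, 17, 18, 15), (w, y, 17, 18, 29), (w, y, 21, 13, 15), (w, y, 27, 18, 35)}
σ[E != u]: keep tuples satisfying E != u → {(a, z, 39, 23, 14), (c, y, 10, 36, 19), (c, y, 10, 36, 32), (c, y, 17, 18, 15), (c, y, 17, 18, 29), (c, y, 21, 13, 15), (c, y, 27, 18, 35), (d, y, 10, 36, 19), (d, y, 10, 36, 32), (d, y, 17, 18, 15), (d, y, 17, 18, 29), (d, y, 21, 13, 15), (d, y, 27, 18, 35), (m, z, 39, 23, 14), (w, y, 10, 36, 19), (w, y, 10, 36, 32), (w, y, 17, 18, 15), (w, y, 17, 18, 29), (w, y, 21, 13, 15), (w, y, 27, 18, 35)}
Projecting to D, F (13 duplicate(s) eliminated): {(13, 15), (18, 15), (18, 29), (18, 35), (23, 14), (36, 19), (36, 32)}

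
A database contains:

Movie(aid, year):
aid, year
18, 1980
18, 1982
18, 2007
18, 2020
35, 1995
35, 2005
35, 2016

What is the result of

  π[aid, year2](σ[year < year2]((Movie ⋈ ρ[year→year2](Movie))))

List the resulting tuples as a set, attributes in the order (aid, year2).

ρ[year→year2]: schema becomes (aid, year2); tuples unchanged.
Natural join on aid: {(18, 1980, 1980), (18, 1980, 1982), (18, 1980, 2007), (18, 1980, 2020), (18, 1982, 1980), (18, 1982, 1982), (18, 1982, 2007), (18, 1982, 2020), (18, 2007, 1980), (18, 2007, 1982), (18, 2007, 2007), (18, 2007, 2020), (18, 2020, 1980), (18, 2020, 1982), (18, 2020, 2007), (18, 2020, 2020), (35, 1995, 1995), (35, 1995, 2005), (35, 1995, 2016), (35, 2005, 1995), (35, 2005, 2005), (35, 2005, 2016), (35, 2016, 1995), (35, 2016, 2005), (35, 2016, 2016)}
Apply σ_{year < year2}; surviving tuples: {(18, 1980, 1982), (18, 1980, 2007), (18, 1980, 2020), (18, 1982, 2007), (18, 1982, 2020), (18, 2007, 2020), (35, 1995, 2005), (35, 1995, 2016), (35, 2005, 2016)}
Projecting to aid, year2 (4 duplicate(s) eliminated): {(18, 1982), (18, 2007), (18, 2020), (35, 2005), (35, 2016)}

{(18, 1982), (18, 2007), (18, 2020), (35, 2005), (35, 2016)}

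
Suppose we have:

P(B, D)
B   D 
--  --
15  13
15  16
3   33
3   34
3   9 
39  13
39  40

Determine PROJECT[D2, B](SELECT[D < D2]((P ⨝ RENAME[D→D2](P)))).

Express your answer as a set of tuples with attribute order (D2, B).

ρ[D→D2]: schema becomes (B, D2); tuples unchanged.
Joining P and RENAME[D→D2](P) on B yields {(15, 13, 13), (15, 13, 16), (15, 16, 13), (15, 16, 16), (3, 33, 33), (3, 33, 34), (3, 33, 9), (3, 34, 33), (3, 34, 34), (3, 34, 9), (3, 9, 33), (3, 9, 34), (3, 9, 9), (39, 13, 13), (39, 13, 40), (39, 40, 13), (39, 40, 40)}.
σ[D < D2]: keep tuples satisfying D < D2 → {(15, 13, 16), (3, 33, 34), (3, 9, 33), (3, 9, 34), (39, 13, 40)}
Keep only column(s) D2, B (1 duplicate(s) eliminated): {(16, 15), (33, 3), (34, 3), (40, 39)}

{(16, 15), (33, 3), (34, 3), (40, 39)}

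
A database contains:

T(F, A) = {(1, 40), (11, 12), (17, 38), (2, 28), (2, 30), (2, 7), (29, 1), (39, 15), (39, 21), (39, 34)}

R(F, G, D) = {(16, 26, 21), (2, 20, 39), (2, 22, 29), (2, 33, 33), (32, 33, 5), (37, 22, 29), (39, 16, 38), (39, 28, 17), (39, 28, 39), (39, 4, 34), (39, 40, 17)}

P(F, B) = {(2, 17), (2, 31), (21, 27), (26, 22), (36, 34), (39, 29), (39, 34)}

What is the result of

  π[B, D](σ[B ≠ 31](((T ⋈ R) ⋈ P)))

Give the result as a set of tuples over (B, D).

{(17, 29), (17, 33), (17, 39), (29, 17), (29, 34), (29, 38), (29, 39), (34, 17), (34, 34), (34, 38), (34, 39)}

Natural join on F: {(2, 28, 20, 39), (2, 28, 22, 29), (2, 28, 33, 33), (2, 30, 20, 39), (2, 30, 22, 29), (2, 30, 33, 33), (2, 7, 20, 39), (2, 7, 22, 29), (2, 7, 33, 33), (39, 15, 16, 38), (39, 15, 28, 17), (39, 15, 28, 39), (39, 15, 4, 34), (39, 15, 40, 17), (39, 21, 16, 38), (39, 21, 28, 17), (39, 21, 28, 39), (39, 21, 4, 34), (39, 21, 40, 17), (39, 34, 16, 38), (39, 34, 28, 17), (39, 34, 28, 39), (39, 34, 4, 34), (39, 34, 40, 17)}
Natural join on F: {(2, 28, 20, 39, 17), (2, 28, 20, 39, 31), (2, 28, 22, 29, 17), (2, 28, 22, 29, 31), (2, 28, 33, 33, 17), (2, 28, 33, 33, 31), (2, 30, 20, 39, 17), (2, 30, 20, 39, 31), (2, 30, 22, 29, 17), (2, 30, 22, 29, 31), (2, 30, 33, 33, 17), (2, 30, 33, 33, 31), (2, 7, 20, 39, 17), (2, 7, 20, 39, 31), (2, 7, 22, 29, 17), (2, 7, 22, 29, 31), (2, 7, 33, 33, 17), (2, 7, 33, 33, 31), (39, 15, 16, 38, 29), (39, 15, 16, 38, 34), (39, 15, 28, 17, 29), (39, 15, 28, 17, 34), (39, 15, 28, 39, 29), (39, 15, 28, 39, 34), (39, 15, 4, 34, 29), (39, 15, 4, 34, 34), (39, 15, 40, 17, 29), (39, 15, 40, 17, 34), (39, 21, 16, 38, 29), (39, 21, 16, 38, 34), (39, 21, 28, 17, 29), (39, 21, 28, 17, 34), (39, 21, 28, 39, 29), (39, 21, 28, 39, 34), (39, 21, 4, 34, 29), (39, 21, 4, 34, 34), (39, 21, 40, 17, 29), (39, 21, 40, 17, 34), (39, 34, 16, 38, 29), (39, 34, 16, 38, 34), (39, 34, 28, 17, 29), (39, 34, 28, 17, 34), (39, 34, 28, 39, 29), (39, 34, 28, 39, 34), (39, 34, 4, 34, 29), (39, 34, 4, 34, 34), (39, 34, 40, 17, 29), (39, 34, 40, 17, 34)}
Selection B ≠ 31: {(2, 28, 20, 39, 17), (2, 28, 22, 29, 17), (2, 28, 33, 33, 17), (2, 30, 20, 39, 17), (2, 30, 22, 29, 17), (2, 30, 33, 33, 17), (2, 7, 20, 39, 17), (2, 7, 22, 29, 17), (2, 7, 33, 33, 17), (39, 15, 16, 38, 29), (39, 15, 16, 38, 34), (39, 15, 28, 17, 29), (39, 15, 28, 17, 34), (39, 15, 28, 39, 29), (39, 15, 28, 39, 34), (39, 15, 4, 34, 29), (39, 15, 4, 34, 34), (39, 15, 40, 17, 29), (39, 15, 40, 17, 34), (39, 21, 16, 38, 29), (39, 21, 16, 38, 34), (39, 21, 28, 17, 29), (39, 21, 28, 17, 34), (39, 21, 28, 39, 29), (39, 21, 28, 39, 34), (39, 21, 4, 34, 29), (39, 21, 4, 34, 34), (39, 21, 40, 17, 29), (39, 21, 40, 17, 34), (39, 34, 16, 38, 29), (39, 34, 16, 38, 34), (39, 34, 28, 17, 29), (39, 34, 28, 17, 34), (39, 34, 28, 39, 29), (39, 34, 28, 39, 34), (39, 34, 4, 34, 29), (39, 34, 4, 34, 34), (39, 34, 40, 17, 29), (39, 34, 40, 17, 34)}
π_{B, D} gives {(17, 29), (17, 33), (17, 39), (29, 17), (29, 34), (29, 38), (29, 39), (34, 17), (34, 34), (34, 38), (34, 39)} (28 duplicate(s) eliminated).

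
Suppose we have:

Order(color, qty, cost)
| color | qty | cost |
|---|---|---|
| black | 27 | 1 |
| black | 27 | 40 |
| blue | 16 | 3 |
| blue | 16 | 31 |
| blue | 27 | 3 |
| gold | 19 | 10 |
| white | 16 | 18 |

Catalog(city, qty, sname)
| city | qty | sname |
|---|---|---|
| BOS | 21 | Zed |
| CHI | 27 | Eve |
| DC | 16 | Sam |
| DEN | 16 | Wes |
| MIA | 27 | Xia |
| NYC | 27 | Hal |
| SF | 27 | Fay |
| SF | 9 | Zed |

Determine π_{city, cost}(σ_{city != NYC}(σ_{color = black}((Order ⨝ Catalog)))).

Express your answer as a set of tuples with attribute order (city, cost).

{(CHI, 1), (CHI, 40), (MIA, 1), (MIA, 40), (SF, 1), (SF, 40)}

Natural join on qty: {(black, 27, 1, CHI, Eve), (black, 27, 1, MIA, Xia), (black, 27, 1, NYC, Hal), (black, 27, 1, SF, Fay), (black, 27, 40, CHI, Eve), (black, 27, 40, MIA, Xia), (black, 27, 40, NYC, Hal), (black, 27, 40, SF, Fay), (blue, 16, 3, DC, Sam), (blue, 16, 3, DEN, Wes), (blue, 16, 31, DC, Sam), (blue, 16, 31, DEN, Wes), (blue, 27, 3, CHI, Eve), (blue, 27, 3, MIA, Xia), (blue, 27, 3, NYC, Hal), (blue, 27, 3, SF, Fay), (white, 16, 18, DC, Sam), (white, 16, 18, DEN, Wes)}
σ[color = black]: keep tuples satisfying color = black → {(black, 27, 1, CHI, Eve), (black, 27, 1, MIA, Xia), (black, 27, 1, NYC, Hal), (black, 27, 1, SF, Fay), (black, 27, 40, CHI, Eve), (black, 27, 40, MIA, Xia), (black, 27, 40, NYC, Hal), (black, 27, 40, SF, Fay)}
σ[city != NYC]: keep tuples satisfying city != NYC → {(black, 27, 1, CHI, Eve), (black, 27, 1, MIA, Xia), (black, 27, 1, SF, Fay), (black, 27, 40, CHI, Eve), (black, 27, 40, MIA, Xia), (black, 27, 40, SF, Fay)}
Projecting to city, cost: {(CHI, 1), (CHI, 40), (MIA, 1), (MIA, 40), (SF, 1), (SF, 40)}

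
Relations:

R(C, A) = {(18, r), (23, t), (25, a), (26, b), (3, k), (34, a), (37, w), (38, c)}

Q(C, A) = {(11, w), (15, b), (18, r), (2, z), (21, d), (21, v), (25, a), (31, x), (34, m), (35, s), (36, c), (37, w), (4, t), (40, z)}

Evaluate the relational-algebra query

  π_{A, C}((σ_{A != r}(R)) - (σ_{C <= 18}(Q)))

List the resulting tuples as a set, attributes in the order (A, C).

{(a, 25), (a, 34), (b, 26), (c, 38), (k, 3), (t, 23), (w, 37)}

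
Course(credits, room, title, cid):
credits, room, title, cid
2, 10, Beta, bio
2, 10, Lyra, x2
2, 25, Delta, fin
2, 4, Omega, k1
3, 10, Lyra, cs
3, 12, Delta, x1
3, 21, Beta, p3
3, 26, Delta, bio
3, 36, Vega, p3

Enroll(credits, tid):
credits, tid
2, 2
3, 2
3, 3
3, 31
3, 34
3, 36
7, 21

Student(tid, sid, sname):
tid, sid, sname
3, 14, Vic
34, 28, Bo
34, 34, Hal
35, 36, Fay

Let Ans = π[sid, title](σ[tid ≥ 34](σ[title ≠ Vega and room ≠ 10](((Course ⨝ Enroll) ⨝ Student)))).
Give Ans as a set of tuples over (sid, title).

Course ⋈ Enroll (natural join on credits): {(2, 10, Beta, bio, 2), (2, 10, Lyra, x2, 2), (2, 25, Delta, fin, 2), (2, 4, Omega, k1, 2), (3, 10, Lyra, cs, 2), (3, 10, Lyra, cs, 3), (3, 10, Lyra, cs, 31), (3, 10, Lyra, cs, 34), (3, 10, Lyra, cs, 36), (3, 12, Delta, x1, 2), (3, 12, Delta, x1, 3), (3, 12, Delta, x1, 31), (3, 12, Delta, x1, 34), (3, 12, Delta, x1, 36), (3, 21, Beta, p3, 2), (3, 21, Beta, p3, 3), (3, 21, Beta, p3, 31), (3, 21, Beta, p3, 34), (3, 21, Beta, p3, 36), (3, 26, Delta, bio, 2), (3, 26, Delta, bio, 3), (3, 26, Delta, bio, 31), (3, 26, Delta, bio, 34), (3, 26, Delta, bio, 36), (3, 36, Vega, p3, 2), (3, 36, Vega, p3, 3), (3, 36, Vega, p3, 31), (3, 36, Vega, p3, 34), (3, 36, Vega, p3, 36)}
(Course ⨝ Enroll) ⋈ Student (natural join on tid): {(3, 10, Lyra, cs, 3, 14, Vic), (3, 10, Lyra, cs, 34, 28, Bo), (3, 10, Lyra, cs, 34, 34, Hal), (3, 12, Delta, x1, 3, 14, Vic), (3, 12, Delta, x1, 34, 28, Bo), (3, 12, Delta, x1, 34, 34, Hal), (3, 21, Beta, p3, 3, 14, Vic), (3, 21, Beta, p3, 34, 28, Bo), (3, 21, Beta, p3, 34, 34, Hal), (3, 26, Delta, bio, 3, 14, Vic), (3, 26, Delta, bio, 34, 28, Bo), (3, 26, Delta, bio, 34, 34, Hal), (3, 36, Vega, p3, 3, 14, Vic), (3, 36, Vega, p3, 34, 28, Bo), (3, 36, Vega, p3, 34, 34, Hal)}
σ[title ≠ Vega and room ≠ 10]: keep tuples satisfying title ≠ Vega and room ≠ 10 → {(3, 12, Delta, x1, 3, 14, Vic), (3, 12, Delta, x1, 34, 28, Bo), (3, 12, Delta, x1, 34, 34, Hal), (3, 21, Beta, p3, 3, 14, Vic), (3, 21, Beta, p3, 34, 28, Bo), (3, 21, Beta, p3, 34, 34, Hal), (3, 26, Delta, bio, 3, 14, Vic), (3, 26, Delta, bio, 34, 28, Bo), (3, 26, Delta, bio, 34, 34, Hal)}
σ[tid ≥ 34]: keep tuples satisfying tid ≥ 34 → {(3, 12, Delta, x1, 34, 28, Bo), (3, 12, Delta, x1, 34, 34, Hal), (3, 21, Beta, p3, 34, 28, Bo), (3, 21, Beta, p3, 34, 34, Hal), (3, 26, Delta, bio, 34, 28, Bo), (3, 26, Delta, bio, 34, 34, Hal)}
π[sid, title]: project onto (sid, title) (2 duplicate(s) eliminated) → {(28, Beta), (28, Delta), (34, Beta), (34, Delta)}

{(28, Beta), (28, Delta), (34, Beta), (34, Delta)}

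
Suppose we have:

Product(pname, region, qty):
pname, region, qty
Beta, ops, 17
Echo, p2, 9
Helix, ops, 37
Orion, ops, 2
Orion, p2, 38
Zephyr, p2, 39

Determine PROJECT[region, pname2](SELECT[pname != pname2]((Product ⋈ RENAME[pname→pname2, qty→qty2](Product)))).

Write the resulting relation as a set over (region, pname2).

{(ops, Beta), (ops, Helix), (ops, Orion), (p2, Echo), (p2, Orion), (p2, Zephyr)}

ρ[pname→pname2, qty→qty2]: schema becomes (pname2, region, qty2); tuples unchanged.
Joining Product and RENAME[pname→pname2, qty→qty2](Product) on region yields {(Beta, ops, 17, Beta, 17), (Beta, ops, 17, Helix, 37), (Beta, ops, 17, Orion, 2), (Echo, p2, 9, Echo, 9), (Echo, p2, 9, Orion, 38), (Echo, p2, 9, Zephyr, 39), (Helix, ops, 37, Beta, 17), (Helix, ops, 37, Helix, 37), (Helix, ops, 37, Orion, 2), (Orion, ops, 2, Beta, 17), (Orion, ops, 2, Helix, 37), (Orion, ops, 2, Orion, 2), (Orion, p2, 38, Echo, 9), (Orion, p2, 38, Orion, 38), (Orion, p2, 38, Zephyr, 39), (Zephyr, p2, 39, Echo, 9), (Zephyr, p2, 39, Orion, 38), (Zephyr, p2, 39, Zephyr, 39)}.
σ[pname != pname2]: keep tuples satisfying pname != pname2 → {(Beta, ops, 17, Helix, 37), (Beta, ops, 17, Orion, 2), (Echo, p2, 9, Orion, 38), (Echo, p2, 9, Zephyr, 39), (Helix, ops, 37, Beta, 17), (Helix, ops, 37, Orion, 2), (Orion, ops, 2, Beta, 17), (Orion, ops, 2, Helix, 37), (Orion, p2, 38, Echo, 9), (Orion, p2, 38, Zephyr, 39), (Zephyr, p2, 39, Echo, 9), (Zephyr, p2, 39, Orion, 38)}
π_{region, pname2} gives {(ops, Beta), (ops, Helix), (ops, Orion), (p2, Echo), (p2, Orion), (p2, Zephyr)} (6 duplicate(s) eliminated).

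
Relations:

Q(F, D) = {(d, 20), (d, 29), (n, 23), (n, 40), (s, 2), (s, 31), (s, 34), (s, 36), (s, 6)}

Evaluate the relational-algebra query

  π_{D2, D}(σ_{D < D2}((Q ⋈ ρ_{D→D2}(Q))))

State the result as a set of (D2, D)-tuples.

ρ[D→D2]: schema becomes (F, D2); tuples unchanged.
Q ⋈ ρ_{D→D2}(Q) (natural join on F): {(d, 20, 20), (d, 20, 29), (d, 29, 20), (d, 29, 29), (n, 23, 23), (n, 23, 40), (n, 40, 23), (n, 40, 40), (s, 2, 2), (s, 2, 31), (s, 2, 34), (s, 2, 36), (s, 2, 6), (s, 31, 2), (s, 31, 31), (s, 31, 34), (s, 31, 36), (s, 31, 6), (s, 34, 2), (s, 34, 31), (s, 34, 34), (s, 34, 36), (s, 34, 6), (s, 36, 2), (s, 36, 31), (s, 36, 34), (s, 36, 36), (s, 36, 6), (s, 6, 2), (s, 6, 31), (s, 6, 34), (s, 6, 36), (s, 6, 6)}
σ[D < D2]: keep tuples satisfying D < D2 → {(d, 20, 29), (n, 23, 40), (s, 2, 31), (s, 2, 34), (s, 2, 36), (s, 2, 6), (s, 31, 34), (s, 31, 36), (s, 34, 36), (s, 6, 31), (s, 6, 34), (s, 6, 36)}
π_{D2, D} gives {(29, 20), (31, 2), (31, 6), (34, 2), (34, 31), (34, 6), (36, 2), (36, 31), (36, 34), (36, 6), (40, 23), (6, 2)}.

{(29, 20), (31, 2), (31, 6), (34, 2), (34, 31), (34, 6), (36, 2), (36, 31), (36, 34), (36, 6), (40, 23), (6, 2)}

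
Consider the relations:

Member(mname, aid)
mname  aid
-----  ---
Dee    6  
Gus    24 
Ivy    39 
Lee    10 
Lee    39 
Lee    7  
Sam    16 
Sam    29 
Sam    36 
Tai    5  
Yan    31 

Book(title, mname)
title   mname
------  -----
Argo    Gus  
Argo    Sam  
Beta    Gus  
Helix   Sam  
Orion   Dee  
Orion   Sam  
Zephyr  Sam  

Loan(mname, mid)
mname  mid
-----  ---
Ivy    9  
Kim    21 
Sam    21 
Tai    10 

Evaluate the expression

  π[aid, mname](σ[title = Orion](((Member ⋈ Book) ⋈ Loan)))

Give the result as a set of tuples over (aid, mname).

Joining Member and Book on mname yields {(Dee, 6, Orion), (Gus, 24, Argo), (Gus, 24, Beta), (Sam, 16, Argo), (Sam, 16, Helix), (Sam, 16, Orion), (Sam, 16, Zephyr), (Sam, 29, Argo), (Sam, 29, Helix), (Sam, 29, Orion), (Sam, 29, Zephyr), (Sam, 36, Argo), (Sam, 36, Helix), (Sam, 36, Orion), (Sam, 36, Zephyr)}.
Joining (Member ⋈ Book) and Loan on mname yields {(Sam, 16, Argo, 21), (Sam, 16, Helix, 21), (Sam, 16, Orion, 21), (Sam, 16, Zephyr, 21), (Sam, 29, Argo, 21), (Sam, 29, Helix, 21), (Sam, 29, Orion, 21), (Sam, 29, Zephyr, 21), (Sam, 36, Argo, 21), (Sam, 36, Helix, 21), (Sam, 36, Orion, 21), (Sam, 36, Zephyr, 21)}.
Selection title = Orion: {(Sam, 16, Orion, 21), (Sam, 29, Orion, 21), (Sam, 36, Orion, 21)}
π_{aid, mname} gives {(16, Sam), (29, Sam), (36, Sam)}.

{(16, Sam), (29, Sam), (36, Sam)}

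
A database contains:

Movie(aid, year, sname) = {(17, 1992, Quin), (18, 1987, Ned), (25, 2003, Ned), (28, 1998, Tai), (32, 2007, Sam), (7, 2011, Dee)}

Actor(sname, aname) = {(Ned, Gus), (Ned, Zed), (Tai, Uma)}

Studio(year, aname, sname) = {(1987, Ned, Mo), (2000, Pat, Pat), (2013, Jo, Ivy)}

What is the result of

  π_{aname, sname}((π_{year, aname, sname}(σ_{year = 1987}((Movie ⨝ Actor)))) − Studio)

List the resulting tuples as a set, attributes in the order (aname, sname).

Movie ⋈ Actor (natural join on sname): {(18, 1987, Ned, Gus), (18, 1987, Ned, Zed), (25, 2003, Ned, Gus), (25, 2003, Ned, Zed), (28, 1998, Tai, Uma)}
σ[year = 1987]: keep tuples satisfying year = 1987 → {(18, 1987, Ned, Gus), (18, 1987, Ned, Zed)}
π_{year, aname, sname} gives {(1987, Gus, Ned), (1987, Zed, Ned)}.
Taking the difference: {(1987, Gus, Ned), (1987, Zed, Ned)}
π_{aname, sname} gives {(Gus, Ned), (Zed, Ned)}.

{(Gus, Ned), (Zed, Ned)}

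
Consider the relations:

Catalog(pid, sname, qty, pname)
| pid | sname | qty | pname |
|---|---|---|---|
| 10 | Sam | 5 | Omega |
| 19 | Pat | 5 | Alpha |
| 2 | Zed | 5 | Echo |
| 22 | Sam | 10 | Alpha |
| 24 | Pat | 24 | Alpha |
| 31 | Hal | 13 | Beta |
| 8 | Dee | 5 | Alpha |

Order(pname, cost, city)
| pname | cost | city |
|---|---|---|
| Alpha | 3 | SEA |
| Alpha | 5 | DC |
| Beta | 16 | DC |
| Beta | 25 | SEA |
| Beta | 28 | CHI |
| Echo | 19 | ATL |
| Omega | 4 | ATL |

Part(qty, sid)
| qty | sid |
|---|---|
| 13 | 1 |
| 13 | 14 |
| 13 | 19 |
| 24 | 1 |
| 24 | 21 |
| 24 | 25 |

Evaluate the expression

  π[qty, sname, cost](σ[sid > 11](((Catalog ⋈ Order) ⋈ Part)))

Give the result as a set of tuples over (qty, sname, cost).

{(13, Hal, 16), (13, Hal, 25), (13, Hal, 28), (24, Pat, 3), (24, Pat, 5)}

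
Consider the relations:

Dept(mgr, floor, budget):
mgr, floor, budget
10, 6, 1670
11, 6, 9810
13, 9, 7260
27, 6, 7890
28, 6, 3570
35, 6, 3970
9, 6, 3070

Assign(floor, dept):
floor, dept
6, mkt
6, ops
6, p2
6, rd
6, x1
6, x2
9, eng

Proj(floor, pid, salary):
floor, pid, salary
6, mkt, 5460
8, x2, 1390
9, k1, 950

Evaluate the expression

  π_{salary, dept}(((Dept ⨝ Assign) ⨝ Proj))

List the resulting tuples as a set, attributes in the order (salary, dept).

Natural join on floor: {(10, 6, 1670, mkt), (10, 6, 1670, ops), (10, 6, 1670, p2), (10, 6, 1670, rd), (10, 6, 1670, x1), (10, 6, 1670, x2), (11, 6, 9810, mkt), (11, 6, 9810, ops), (11, 6, 9810, p2), (11, 6, 9810, rd), (11, 6, 9810, x1), (11, 6, 9810, x2), (13, 9, 7260, eng), (27, 6, 7890, mkt), (27, 6, 7890, ops), (27, 6, 7890, p2), (27, 6, 7890, rd), (27, 6, 7890, x1), (27, 6, 7890, x2), (28, 6, 3570, mkt), (28, 6, 3570, ops), (28, 6, 3570, p2), (28, 6, 3570, rd), (28, 6, 3570, x1), (28, 6, 3570, x2), (35, 6, 3970, mkt), (35, 6, 3970, ops), (35, 6, 3970, p2), (35, 6, 3970, rd), (35, 6, 3970, x1), (35, 6, 3970, x2), (9, 6, 3070, mkt), (9, 6, 3070, ops), (9, 6, 3070, p2), (9, 6, 3070, rd), (9, 6, 3070, x1), (9, 6, 3070, x2)}
Natural join on floor: {(10, 6, 1670, mkt, mkt, 5460), (10, 6, 1670, ops, mkt, 5460), (10, 6, 1670, p2, mkt, 5460), (10, 6, 1670, rd, mkt, 5460), (10, 6, 1670, x1, mkt, 5460), (10, 6, 1670, x2, mkt, 5460), (11, 6, 9810, mkt, mkt, 5460), (11, 6, 9810, ops, mkt, 5460), (11, 6, 9810, p2, mkt, 5460), (11, 6, 9810, rd, mkt, 5460), (11, 6, 9810, x1, mkt, 5460), (11, 6, 9810, x2, mkt, 5460), (13, 9, 7260, eng, k1, 950), (27, 6, 7890, mkt, mkt, 5460), (27, 6, 7890, ops, mkt, 5460), (27, 6, 7890, p2, mkt, 5460), (27, 6, 7890, rd, mkt, 5460), (27, 6, 7890, x1, mkt, 5460), (27, 6, 7890, x2, mkt, 5460), (28, 6, 3570, mkt, mkt, 5460), (28, 6, 3570, ops, mkt, 5460), (28, 6, 3570, p2, mkt, 5460), (28, 6, 3570, rd, mkt, 5460), (28, 6, 3570, x1, mkt, 5460), (28, 6, 3570, x2, mkt, 5460), (35, 6, 3970, mkt, mkt, 5460), (35, 6, 3970, ops, mkt, 5460), (35, 6, 3970, p2, mkt, 5460), (35, 6, 3970, rd, mkt, 5460), (35, 6, 3970, x1, mkt, 5460), (35, 6, 3970, x2, mkt, 5460), (9, 6, 3070, mkt, mkt, 5460), (9, 6, 3070, ops, mkt, 5460), (9, 6, 3070, p2, mkt, 5460), (9, 6, 3070, rd, mkt, 5460), (9, 6, 3070, x1, mkt, 5460), (9, 6, 3070, x2, mkt, 5460)}
Projecting to salary, dept (30 duplicate(s) eliminated): {(5460, mkt), (5460, ops), (5460, p2), (5460, rd), (5460, x1), (5460, x2), (950, eng)}

{(5460, mkt), (5460, ops), (5460, p2), (5460, rd), (5460, x1), (5460, x2), (950, eng)}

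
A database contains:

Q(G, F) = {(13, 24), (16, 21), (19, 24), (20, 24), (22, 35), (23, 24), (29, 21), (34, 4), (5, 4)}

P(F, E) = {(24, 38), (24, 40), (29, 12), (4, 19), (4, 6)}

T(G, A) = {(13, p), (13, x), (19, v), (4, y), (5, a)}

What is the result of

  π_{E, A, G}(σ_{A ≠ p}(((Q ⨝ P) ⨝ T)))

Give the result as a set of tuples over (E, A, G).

{(19, a, 5), (38, v, 19), (38, x, 13), (40, v, 19), (40, x, 13), (6, a, 5)}

Joining Q and P on F yields {(13, 24, 38), (13, 24, 40), (19, 24, 38), (19, 24, 40), (20, 24, 38), (20, 24, 40), (23, 24, 38), (23, 24, 40), (34, 4, 19), (34, 4, 6), (5, 4, 19), (5, 4, 6)}.
Joining (Q ⨝ P) and T on G yields {(13, 24, 38, p), (13, 24, 38, x), (13, 24, 40, p), (13, 24, 40, x), (19, 24, 38, v), (19, 24, 40, v), (5, 4, 19, a), (5, 4, 6, a)}.
σ[A ≠ p]: keep tuples satisfying A ≠ p → {(13, 24, 38, x), (13, 24, 40, x), (19, 24, 38, v), (19, 24, 40, v), (5, 4, 19, a), (5, 4, 6, a)}
π[E, A, G]: project onto (E, A, G) → {(19, a, 5), (38, v, 19), (38, x, 13), (40, v, 19), (40, x, 13), (6, a, 5)}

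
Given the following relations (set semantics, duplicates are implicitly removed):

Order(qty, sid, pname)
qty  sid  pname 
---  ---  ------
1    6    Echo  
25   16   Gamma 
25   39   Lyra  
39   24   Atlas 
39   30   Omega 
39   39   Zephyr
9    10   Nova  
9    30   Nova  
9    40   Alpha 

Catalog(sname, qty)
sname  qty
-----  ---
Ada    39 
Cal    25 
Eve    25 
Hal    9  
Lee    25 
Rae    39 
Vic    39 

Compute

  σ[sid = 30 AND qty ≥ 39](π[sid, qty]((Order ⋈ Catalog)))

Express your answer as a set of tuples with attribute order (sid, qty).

{(30, 39)}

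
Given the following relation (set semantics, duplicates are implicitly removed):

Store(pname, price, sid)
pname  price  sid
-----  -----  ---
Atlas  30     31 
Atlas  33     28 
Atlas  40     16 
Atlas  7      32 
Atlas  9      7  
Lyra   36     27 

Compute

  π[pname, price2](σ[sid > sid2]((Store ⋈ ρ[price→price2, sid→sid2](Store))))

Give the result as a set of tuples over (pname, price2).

{(Atlas, 30), (Atlas, 33), (Atlas, 40), (Atlas, 9)}

ρ[price→price2, sid→sid2]: schema becomes (pname, price2, sid2); tuples unchanged.
Natural join on pname: {(Atlas, 30, 31, 30, 31), (Atlas, 30, 31, 33, 28), (Atlas, 30, 31, 40, 16), (Atlas, 30, 31, 7, 32), (Atlas, 30, 31, 9, 7), (Atlas, 33, 28, 30, 31), (Atlas, 33, 28, 33, 28), (Atlas, 33, 28, 40, 16), (Atlas, 33, 28, 7, 32), (Atlas, 33, 28, 9, 7), (Atlas, 40, 16, 30, 31), (Atlas, 40, 16, 33, 28), (Atlas, 40, 16, 40, 16), (Atlas, 40, 16, 7, 32), (Atlas, 40, 16, 9, 7), (Atlas, 7, 32, 30, 31), (Atlas, 7, 32, 33, 28), (Atlas, 7, 32, 40, 16), (Atlas, 7, 32, 7, 32), (Atlas, 7, 32, 9, 7), (Atlas, 9, 7, 30, 31), (Atlas, 9, 7, 33, 28), (Atlas, 9, 7, 40, 16), (Atlas, 9, 7, 7, 32), (Atlas, 9, 7, 9, 7), (Lyra, 36, 27, 36, 27)}
Selection sid > sid2: {(Atlas, 30, 31, 33, 28), (Atlas, 30, 31, 40, 16), (Atlas, 30, 31, 9, 7), (Atlas, 33, 28, 40, 16), (Atlas, 33, 28, 9, 7), (Atlas, 40, 16, 9, 7), (Atlas, 7, 32, 30, 31), (Atlas, 7, 32, 33, 28), (Atlas, 7, 32, 40, 16), (Atlas, 7, 32, 9, 7)}
Keep only column(s) pname, price2 (6 duplicate(s) eliminated): {(Atlas, 30), (Atlas, 33), (Atlas, 40), (Atlas, 9)}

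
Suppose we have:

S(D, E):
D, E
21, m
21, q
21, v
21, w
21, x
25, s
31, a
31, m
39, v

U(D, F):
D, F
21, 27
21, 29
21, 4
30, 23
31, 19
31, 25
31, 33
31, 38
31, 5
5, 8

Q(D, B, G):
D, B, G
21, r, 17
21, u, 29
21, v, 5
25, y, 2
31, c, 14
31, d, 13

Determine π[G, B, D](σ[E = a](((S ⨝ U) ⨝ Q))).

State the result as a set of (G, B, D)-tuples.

S ⋈ U (natural join on D): {(21, m, 27), (21, m, 29), (21, m, 4), (21, q, 27), (21, q, 29), (21, q, 4), (21, v, 27), (21, v, 29), (21, v, 4), (21, w, 27), (21, w, 29), (21, w, 4), (21, x, 27), (21, x, 29), (21, x, 4), (31, a, 19), (31, a, 25), (31, a, 33), (31, a, 38), (31, a, 5), (31, m, 19), (31, m, 25), (31, m, 33), (31, m, 38), (31, m, 5)}
(S ⨝ U) ⋈ Q (natural join on D): {(21, m, 27, r, 17), (21, m, 27, u, 29), (21, m, 27, v, 5), (21, m, 29, r, 17), (21, m, 29, u, 29), (21, m, 29, v, 5), (21, m, 4, r, 17), (21, m, 4, u, 29), (21, m, 4, v, 5), (21, q, 27, r, 17), (21, q, 27, u, 29), (21, q, 27, v, 5), (21, q, 29, r, 17), (21, q, 29, u, 29), (21, q, 29, v, 5), (21, q, 4, r, 17), (21, q, 4, u, 29), (21, q, 4, v, 5), (21, v, 27, r, 17), (21, v, 27, u, 29), (21, v, 27, v, 5), (21, v, 29, r, 17), (21, v, 29, u, 29), (21, v, 29, v, 5), (21, v, 4, r, 17), (21, v, 4, u, 29), (21, v, 4, v, 5), (21, w, 27, r, 17), (21, w, 27, u, 29), (21, w, 27, v, 5), (21, w, 29, r, 17), (21, w, 29, u, 29), (21, w, 29, v, 5), (21, w, 4, r, 17), (21, w, 4, u, 29), (21, w, 4, v, 5), (21, x, 27, r, 17), (21, x, 27, u, 29), (21, x, 27, v, 5), (21, x, 29, r, 17), (21, x, 29, u, 29), (21, x, 29, v, 5), (21, x, 4, r, 17), (21, x, 4, u, 29), (21, x, 4, v, 5), (31, a, 19, c, 14), (31, a, 19, d, 13), (31, a, 25, c, 14), (31, a, 25, d, 13), (31, a, 33, c, 14), (31, a, 33, d, 13), (31, a, 38, c, 14), (31, a, 38, d, 13), (31, a, 5, c, 14), (31, a, 5, d, 13), (31, m, 19, c, 14), (31, m, 19, d, 13), (31, m, 25, c, 14), (31, m, 25, d, 13), (31, m, 33, c, 14), (31, m, 33, d, 13), (31, m, 38, c, 14), (31, m, 38, d, 13), (31, m, 5, c, 14), (31, m, 5, d, 13)}
σ[E = a]: keep tuples satisfying E = a → {(31, a, 19, c, 14), (31, a, 19, d, 13), (31, a, 25, c, 14), (31, a, 25, d, 13), (31, a, 33, c, 14), (31, a, 33, d, 13), (31, a, 38, c, 14), (31, a, 38, d, 13), (31, a, 5, c, 14), (31, a, 5, d, 13)}
Keep only column(s) G, B, D (8 duplicate(s) eliminated): {(13, d, 31), (14, c, 31)}

{(13, d, 31), (14, c, 31)}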